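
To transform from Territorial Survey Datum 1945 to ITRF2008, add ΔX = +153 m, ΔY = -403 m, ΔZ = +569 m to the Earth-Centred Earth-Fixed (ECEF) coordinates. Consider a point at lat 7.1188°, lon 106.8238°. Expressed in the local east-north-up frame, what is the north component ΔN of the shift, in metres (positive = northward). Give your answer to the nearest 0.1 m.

At φ = 7.1188°, λ = 106.8238°: sin φ = 0.123927, cos φ = 0.992291, sin λ = 0.957199, cos λ = -0.289429.
ΔN = −sin φ cos λ·ΔX − sin φ sin λ·ΔY + cos φ·ΔZ = −(0.123927)(-0.289429)(153) − (0.123927)(0.957199)(-403) + (0.992291)(569) = 617.91 m.

ΔN = 617.9 m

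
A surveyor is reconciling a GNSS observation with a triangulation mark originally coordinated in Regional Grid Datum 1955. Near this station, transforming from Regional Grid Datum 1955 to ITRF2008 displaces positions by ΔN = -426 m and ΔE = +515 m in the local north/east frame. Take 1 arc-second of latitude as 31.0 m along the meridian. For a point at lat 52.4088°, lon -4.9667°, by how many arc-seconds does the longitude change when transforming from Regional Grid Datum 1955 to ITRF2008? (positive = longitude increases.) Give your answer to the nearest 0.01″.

At latitude 52.4088°, cos φ = 0.610023.
1″ of longitude at this latitude = 31.00 × cos φ = 18.9107 m, so Δλ = 515.0 / 18.9107 = 27.233″.

Δλ = 27.23″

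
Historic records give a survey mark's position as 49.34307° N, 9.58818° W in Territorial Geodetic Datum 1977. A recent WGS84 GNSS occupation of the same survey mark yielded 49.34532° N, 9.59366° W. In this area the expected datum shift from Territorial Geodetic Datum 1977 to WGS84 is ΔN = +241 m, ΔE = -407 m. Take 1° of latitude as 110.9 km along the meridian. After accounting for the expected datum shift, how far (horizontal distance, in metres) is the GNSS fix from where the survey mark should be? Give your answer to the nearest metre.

14 m

Observed coordinate differences: Δφ = +0.00225°, Δλ = -0.00548°.
Converting to metres (1° lat = 110900 m, cos φ = 0.651528): observed ΔN = 249.5 m, observed ΔE = -396.0 m.
Subtracting the expected shift leaves a residual of 249.5 − (241) = 8.5 m north and -396.0 − (-407) = 11.0 m east.
Residual distance = √(8.5² + 11.0²) = 14.0 m.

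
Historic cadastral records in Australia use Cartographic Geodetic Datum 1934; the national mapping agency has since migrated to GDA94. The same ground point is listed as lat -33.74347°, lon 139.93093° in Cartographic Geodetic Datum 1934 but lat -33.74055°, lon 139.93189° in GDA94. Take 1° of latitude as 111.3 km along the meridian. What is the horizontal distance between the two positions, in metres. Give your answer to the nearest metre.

337 m

Δφ = -33.74055° − -33.74347° = +0.00292°; Δλ = 139.93189° − 139.93093° = +0.00096°.
ΔN = Δφ × 111300 = 325.0 m; ΔE = Δλ × 111300 × cos(-33.74347°) = +0.00096 × 111300 × 0.831533 = 88.8 m.
Distance = √(ΔE² + ΔN²) = √(88.8² + 325.0²) = 336.9 m.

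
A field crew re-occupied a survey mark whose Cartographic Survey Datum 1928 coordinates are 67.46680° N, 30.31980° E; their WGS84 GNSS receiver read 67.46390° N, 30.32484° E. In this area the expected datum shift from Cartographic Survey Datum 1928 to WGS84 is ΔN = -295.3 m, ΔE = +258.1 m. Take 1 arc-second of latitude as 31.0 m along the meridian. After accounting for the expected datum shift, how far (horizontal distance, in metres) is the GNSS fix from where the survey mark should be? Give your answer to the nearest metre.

Observed coordinate differences: Δφ = -0.00290°, Δλ = +0.00504°.
Converting to metres (1° lat = 111600 m, cos φ = 0.383219): observed ΔN = -323.6 m, observed ΔE = 215.5 m.
Subtracting the expected shift leaves a residual of -323.6 − (-295.3) = -28.3 m north and 215.5 − (258.1) = -42.6 m east.
Residual distance = √((-28.3)² + (-42.6)²) = 51.1 m.

51 m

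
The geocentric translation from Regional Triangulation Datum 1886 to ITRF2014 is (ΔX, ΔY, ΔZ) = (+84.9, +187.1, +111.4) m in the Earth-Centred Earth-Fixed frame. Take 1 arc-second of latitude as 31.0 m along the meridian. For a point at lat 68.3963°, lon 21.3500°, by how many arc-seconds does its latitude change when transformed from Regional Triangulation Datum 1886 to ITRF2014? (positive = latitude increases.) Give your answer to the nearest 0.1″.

Δφ = -3.1″

sin φ = 0.929753, cos φ = 0.368185, sin λ = 0.364064, cos λ = 0.931374.
North component: ΔN = −sin φ cos λ·ΔX − sin φ sin λ·ΔY + cos φ·ΔZ = −(0.929753)(0.931374)(84.9) − (0.929753)(0.364064)(187.1) + (0.368185)(111.4) = -95.83 m.
1° of latitude spans 3600 × 31.00 = 111600 m, so Δφ = -95.83 / 111600 × 3600 = -3.091″.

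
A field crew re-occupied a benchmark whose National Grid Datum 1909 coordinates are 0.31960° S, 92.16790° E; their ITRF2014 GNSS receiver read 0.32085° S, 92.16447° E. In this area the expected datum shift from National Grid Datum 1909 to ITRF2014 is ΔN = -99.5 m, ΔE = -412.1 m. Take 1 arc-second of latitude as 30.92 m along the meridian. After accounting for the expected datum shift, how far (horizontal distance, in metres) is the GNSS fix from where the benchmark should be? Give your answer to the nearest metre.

50 m

Observed coordinate differences: Δφ = -0.00125°, Δλ = -0.00343°.
Converting to metres (1° lat = 111312 m, cos φ = 0.999984): observed ΔN = -139.1 m, observed ΔE = -381.8 m.
Subtracting the expected shift leaves a residual of -139.1 − (-99.5) = -39.6 m north and -381.8 − (-412.1) = 30.3 m east.
Residual distance = √((-39.6)² + 30.3²) = 49.9 m.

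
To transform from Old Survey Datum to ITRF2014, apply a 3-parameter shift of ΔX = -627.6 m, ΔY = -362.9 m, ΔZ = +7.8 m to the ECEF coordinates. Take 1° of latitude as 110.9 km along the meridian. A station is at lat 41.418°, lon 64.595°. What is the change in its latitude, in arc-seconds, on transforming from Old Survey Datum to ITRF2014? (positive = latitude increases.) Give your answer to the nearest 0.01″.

Δφ = 13.01″

sin φ = 0.661547, cos φ = 0.749903, sin λ = 0.903298, cos λ = 0.429014.
North component: ΔN = −sin φ cos λ·ΔX − sin φ sin λ·ΔY + cos φ·ΔZ = −(0.661547)(0.429014)(-627.6) − (0.661547)(0.903298)(-362.9) + (0.749903)(7.8) = 400.83 m.
1° of latitude spans 110900 m, so Δφ = 400.83 / 110900 × 3600 = 13.012″.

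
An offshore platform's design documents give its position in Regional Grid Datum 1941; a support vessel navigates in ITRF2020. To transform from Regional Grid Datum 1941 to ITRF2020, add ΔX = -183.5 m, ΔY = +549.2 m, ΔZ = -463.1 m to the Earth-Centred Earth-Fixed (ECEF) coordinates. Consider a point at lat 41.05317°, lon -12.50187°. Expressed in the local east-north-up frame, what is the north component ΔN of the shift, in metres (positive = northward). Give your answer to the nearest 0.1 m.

At φ = 41.05317°, λ = -12.50187°: sin φ = 0.656759, cos φ = 0.754100, sin λ = -0.216471, cos λ = 0.976289.
ΔN = −sin φ cos λ·ΔX − sin φ sin λ·ΔY + cos φ·ΔZ = −(0.656759)(0.976289)(-183.5) − (0.656759)(-0.216471)(549.2) + (0.754100)(-463.1) = -153.49 m.

ΔN = -153.5 m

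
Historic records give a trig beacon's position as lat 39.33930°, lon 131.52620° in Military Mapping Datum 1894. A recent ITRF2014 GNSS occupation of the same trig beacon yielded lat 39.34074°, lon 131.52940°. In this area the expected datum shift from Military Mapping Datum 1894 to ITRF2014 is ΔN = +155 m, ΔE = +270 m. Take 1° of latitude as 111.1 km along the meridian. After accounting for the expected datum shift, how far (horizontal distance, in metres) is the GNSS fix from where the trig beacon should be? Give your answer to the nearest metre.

7 m

Observed coordinate differences: Δφ = +0.00144°, Δλ = +0.00320°.
Converting to metres (1° lat = 111100 m, cos φ = 0.773406): observed ΔN = 160.0 m, observed ΔE = 275.0 m.
Subtracting the expected shift leaves a residual of 160.0 − (155) = 5.0 m north and 275.0 − (270) = 5.0 m east.
Residual distance = √(5.0² + 5.0²) = 7.0 m.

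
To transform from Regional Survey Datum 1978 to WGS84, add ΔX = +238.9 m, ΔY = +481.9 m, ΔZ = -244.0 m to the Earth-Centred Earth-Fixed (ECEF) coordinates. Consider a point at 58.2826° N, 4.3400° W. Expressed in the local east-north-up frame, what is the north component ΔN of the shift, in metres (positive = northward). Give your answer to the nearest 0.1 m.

ΔN = -299.9 m

At φ = 58.2826°, λ = -4.3400°: sin φ = 0.850651, cos φ = 0.525730, sin λ = -0.075675, cos λ = 0.997133.
ΔN = −sin φ cos λ·ΔX − sin φ sin λ·ΔY + cos φ·ΔZ = −(0.850651)(0.997133)(238.9) − (0.850651)(-0.075675)(481.9) + (0.525730)(-244.0) = -299.89 m.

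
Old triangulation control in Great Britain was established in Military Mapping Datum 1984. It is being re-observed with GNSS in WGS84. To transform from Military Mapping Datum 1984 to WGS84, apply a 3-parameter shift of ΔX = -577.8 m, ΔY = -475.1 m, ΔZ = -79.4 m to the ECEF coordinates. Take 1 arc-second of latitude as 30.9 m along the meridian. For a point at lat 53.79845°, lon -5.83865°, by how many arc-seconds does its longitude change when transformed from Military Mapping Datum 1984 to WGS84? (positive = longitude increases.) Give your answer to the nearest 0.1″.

Δλ = -29.1″

sin φ = 0.806944, cos φ = 0.590627, sin λ = -0.101727, cos λ = 0.994812.
East component: ΔE = −sin λ·ΔX + cos λ·ΔY = −(-0.101727)(-577.8) + (0.994812)(-475.1) = -531.41 m.
1° of latitude spans 3600 × 30.90 = 111240 m; at latitude φ, 1° of longitude spans that × cos φ = 65701.4 m, so Δλ = -531.41 / 65701.4 × 3600 = -29.118″.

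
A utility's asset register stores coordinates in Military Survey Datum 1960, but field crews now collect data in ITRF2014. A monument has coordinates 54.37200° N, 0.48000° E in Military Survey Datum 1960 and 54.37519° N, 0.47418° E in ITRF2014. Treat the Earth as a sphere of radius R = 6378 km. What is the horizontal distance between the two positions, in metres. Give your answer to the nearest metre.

Δφ = 54.37519° − 54.37200° = +0.00319°; Δλ = 0.47418° − 0.48000° = -0.00582°.
1° along a meridian = πR/180 = 111317 m.
ΔN = Δφ × 111317 = 355.1 m; ΔE = Δλ × 111317 × cos(54.37200°) = -0.00582 × 111317 × 0.582520 = -377.4 m.
Distance = √(ΔE² + ΔN²) = √((-377.4)² + 355.1²) = 518.2 m.

518 m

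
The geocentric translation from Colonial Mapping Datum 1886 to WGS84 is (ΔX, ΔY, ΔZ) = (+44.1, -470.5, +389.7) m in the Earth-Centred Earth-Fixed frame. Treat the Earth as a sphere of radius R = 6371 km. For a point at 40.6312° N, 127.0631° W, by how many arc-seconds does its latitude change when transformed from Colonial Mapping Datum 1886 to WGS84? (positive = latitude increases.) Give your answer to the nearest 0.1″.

Δφ = 2.2″

sin φ = 0.651188, cos φ = 0.758917, sin λ = -0.797972, cos λ = -0.602694.
North component: ΔN = −sin φ cos λ·ΔX − sin φ sin λ·ΔY + cos φ·ΔZ = −(0.651188)(-0.602694)(44.1) − (0.651188)(-0.797972)(-470.5) + (0.758917)(389.7) = 68.57 m.
1° of latitude spans πR/180 = 111195 m, so Δφ = 68.57 / 111195 × 3600 = 2.220″.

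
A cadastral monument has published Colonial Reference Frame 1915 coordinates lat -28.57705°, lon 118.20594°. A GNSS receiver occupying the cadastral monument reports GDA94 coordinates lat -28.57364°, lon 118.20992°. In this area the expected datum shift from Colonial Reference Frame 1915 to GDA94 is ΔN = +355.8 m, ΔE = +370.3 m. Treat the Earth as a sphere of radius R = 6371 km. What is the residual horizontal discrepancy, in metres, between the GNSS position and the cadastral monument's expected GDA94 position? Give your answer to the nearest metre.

Observed coordinate differences: Δφ = +0.00341°, Δλ = +0.00398°.
Converting to metres (1° lat = 111195 m, cos φ = 0.878175): observed ΔN = 379.2 m, observed ΔE = 388.6 m.
Subtracting the expected shift leaves a residual of 379.2 − (355.8) = 23.4 m north and 388.6 − (370.3) = 18.3 m east.
Residual distance = √(23.4² + 18.3²) = 29.7 m.

30 m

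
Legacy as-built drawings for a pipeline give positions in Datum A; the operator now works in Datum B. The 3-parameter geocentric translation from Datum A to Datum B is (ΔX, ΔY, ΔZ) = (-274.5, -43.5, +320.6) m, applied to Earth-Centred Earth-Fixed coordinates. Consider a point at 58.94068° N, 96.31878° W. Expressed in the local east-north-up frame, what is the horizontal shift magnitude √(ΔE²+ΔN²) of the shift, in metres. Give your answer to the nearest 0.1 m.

At φ = 58.94068°, λ = -96.31878°: sin φ = 0.856634, cos φ = 0.515925, sin λ = -0.993925, cos λ = -0.110060.
ΔE = −sin λ·ΔX + cos λ·ΔY = −(-0.993925)·(-274.5) + (-0.110060)·(-43.5) = -268.04 m.
ΔN = −sin φ cos λ·ΔX − sin φ sin λ·ΔY + cos φ·ΔZ = −(0.856634)(-0.110060)(-274.5) − (0.856634)(-0.993925)(-43.5) + (0.515925)(320.6) = 102.49 m.
Horizontal magnitude = √(ΔE² + ΔN²) = √((-268.04)² + 102.49²) = 286.97 m.

287.0 m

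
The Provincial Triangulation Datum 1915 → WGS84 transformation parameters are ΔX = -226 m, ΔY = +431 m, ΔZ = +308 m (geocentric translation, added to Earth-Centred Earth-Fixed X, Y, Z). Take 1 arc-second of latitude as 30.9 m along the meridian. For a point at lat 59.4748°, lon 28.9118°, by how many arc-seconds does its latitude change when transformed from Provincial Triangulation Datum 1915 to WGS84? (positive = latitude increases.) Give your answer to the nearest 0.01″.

sin φ = 0.861406, cos φ = 0.507917, sin λ = 0.483463, cos λ = 0.875365.
North component: ΔN = −sin φ cos λ·ΔX − sin φ sin λ·ΔY + cos φ·ΔZ = −(0.861406)(0.875365)(-226) − (0.861406)(0.483463)(431) + (0.507917)(308) = 147.36 m.
1° of latitude spans 3600 × 30.90 = 111240 m, so Δφ = 147.36 / 111240 × 3600 = 4.769″.

Δφ = 4.77″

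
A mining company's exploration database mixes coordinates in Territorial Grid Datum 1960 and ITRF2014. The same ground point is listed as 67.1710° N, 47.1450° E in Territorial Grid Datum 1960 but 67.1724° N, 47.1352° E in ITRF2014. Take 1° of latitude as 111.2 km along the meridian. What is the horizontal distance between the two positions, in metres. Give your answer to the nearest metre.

Δφ = 67.1724° − 67.1710° = +0.0014°; Δλ = 47.1352° − 47.1450° = -0.0098°.
ΔN = Δφ × 111200 = 155.7 m; ΔE = Δλ × 111200 × cos(67.1710°) = -0.0098 × 111200 × 0.387982 = -422.8 m.
Distance = √(ΔE² + ΔN²) = √((-422.8)² + 155.7²) = 450.6 m.

451 m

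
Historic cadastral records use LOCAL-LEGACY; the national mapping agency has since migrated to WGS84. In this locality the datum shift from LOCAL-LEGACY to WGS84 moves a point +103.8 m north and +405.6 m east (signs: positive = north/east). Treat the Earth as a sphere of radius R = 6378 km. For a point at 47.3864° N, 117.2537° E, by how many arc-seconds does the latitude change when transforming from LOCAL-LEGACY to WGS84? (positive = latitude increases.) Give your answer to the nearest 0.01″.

On a sphere of radius R, 1 rad of latitude = R, so Δφ = ΔN / R = 103.8 / 6378000 = 1.6275e-05 rad = 3.357″.

Δφ = 3.36″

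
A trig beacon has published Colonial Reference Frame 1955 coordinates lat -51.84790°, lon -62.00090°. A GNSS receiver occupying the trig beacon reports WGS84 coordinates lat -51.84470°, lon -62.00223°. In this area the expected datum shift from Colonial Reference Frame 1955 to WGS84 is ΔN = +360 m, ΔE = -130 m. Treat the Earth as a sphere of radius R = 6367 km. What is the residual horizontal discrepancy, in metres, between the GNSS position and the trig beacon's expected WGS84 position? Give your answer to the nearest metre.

39 m

Observed coordinate differences: Δφ = +0.00320°, Δλ = -0.00133°.
Converting to metres (1° lat = 111125 m, cos φ = 0.617751): observed ΔN = 355.6 m, observed ΔE = -91.3 m.
Subtracting the expected shift leaves a residual of 355.6 − (360) = -4.4 m north and -91.3 − (-130) = 38.7 m east.
Residual distance = √((-4.4)² + 38.7²) = 38.9 m.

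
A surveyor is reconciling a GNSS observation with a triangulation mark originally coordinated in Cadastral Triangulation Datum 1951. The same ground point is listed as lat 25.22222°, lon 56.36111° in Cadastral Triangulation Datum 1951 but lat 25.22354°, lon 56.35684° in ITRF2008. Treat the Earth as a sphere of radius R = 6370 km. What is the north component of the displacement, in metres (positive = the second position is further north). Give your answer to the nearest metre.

ΔN = 147 m

Δφ = 25.22354° − 25.22222° = +0.00132°; Δλ = 56.35684° − 56.36111° = -0.00427°.
1° along a meridian = πR/180 = 111177 m.
ΔN = Δφ × 111177 = 146.8 m; ΔE = Δλ × 111177 × cos(25.22222°) = -0.00427 × 111177 × 0.904662 = -429.5 m.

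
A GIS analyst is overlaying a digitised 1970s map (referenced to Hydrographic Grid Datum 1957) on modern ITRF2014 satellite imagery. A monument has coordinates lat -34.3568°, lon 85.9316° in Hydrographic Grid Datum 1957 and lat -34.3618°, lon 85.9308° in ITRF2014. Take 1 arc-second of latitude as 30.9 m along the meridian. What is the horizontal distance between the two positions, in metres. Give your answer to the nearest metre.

561 m

Δφ = -34.3618° − -34.3568° = -0.0050°; Δλ = 85.9308° − 85.9316° = -0.0008°.
1° of latitude = 3600 × 30.90 = 111240 m.
ΔN = Δφ × 111240 = -556.2 m; ΔE = Δλ × 111240 × cos(-34.3568°) = -0.0008 × 111240 × 0.825539 = -73.5 m.
Distance = √(ΔE² + ΔN²) = √((-73.5)² + (-556.2)²) = 561.0 m.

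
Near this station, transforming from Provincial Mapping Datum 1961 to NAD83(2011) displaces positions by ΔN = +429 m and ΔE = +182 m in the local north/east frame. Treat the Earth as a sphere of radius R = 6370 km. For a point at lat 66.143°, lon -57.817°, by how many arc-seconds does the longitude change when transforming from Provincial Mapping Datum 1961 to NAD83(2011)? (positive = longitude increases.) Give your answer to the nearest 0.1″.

At latitude 66.143°, cos φ = 0.404455.
One radian of longitude at latitude φ spans R cos φ, so Δλ = ΔE / (R cos φ) = 182.0 / (6370000 × 0.404455) = 7.0642e-05 rad = 14.571″.

Δλ = 14.6″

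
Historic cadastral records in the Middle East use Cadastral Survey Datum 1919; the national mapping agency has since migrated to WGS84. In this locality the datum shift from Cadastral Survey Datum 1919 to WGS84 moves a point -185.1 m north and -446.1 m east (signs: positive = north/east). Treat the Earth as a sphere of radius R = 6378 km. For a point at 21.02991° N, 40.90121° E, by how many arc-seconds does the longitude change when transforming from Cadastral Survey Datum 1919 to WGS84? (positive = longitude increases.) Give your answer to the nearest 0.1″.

At latitude 21.02991°, cos φ = 0.933393.
One radian of longitude at latitude φ spans R cos φ, so Δλ = ΔE / (R cos φ) = -446.1 / (6378000 × 0.933393) = -7.4935e-05 rad = -15.456″.

Δλ = -15.5″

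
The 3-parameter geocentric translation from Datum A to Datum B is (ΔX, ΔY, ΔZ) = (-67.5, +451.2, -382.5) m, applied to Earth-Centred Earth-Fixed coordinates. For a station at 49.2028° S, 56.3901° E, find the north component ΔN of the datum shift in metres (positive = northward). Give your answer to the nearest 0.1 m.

At φ = -49.2028°, λ = 56.3901°: sin φ = -0.757027, cos φ = 0.653384, sin λ = 0.832826, cos λ = 0.553535.
ΔN = −sin φ cos λ·ΔX − sin φ sin λ·ΔY + cos φ·ΔZ = −(-0.757027)(0.553535)(-67.5) − (-0.757027)(0.832826)(451.2) + (0.653384)(-382.5) = 6.26 m.

ΔN = 6.3 m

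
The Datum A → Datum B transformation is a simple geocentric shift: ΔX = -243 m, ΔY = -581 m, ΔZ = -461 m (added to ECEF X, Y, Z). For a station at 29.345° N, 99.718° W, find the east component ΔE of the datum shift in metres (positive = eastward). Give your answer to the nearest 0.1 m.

ΔE = -141.4 m

The local east axis at (φ, λ) is (−sin λ, cos λ, 0), so ΔE = −sin(-99.718°)·(-243) + cos(-99.718°)·(-581) = -141.44 m.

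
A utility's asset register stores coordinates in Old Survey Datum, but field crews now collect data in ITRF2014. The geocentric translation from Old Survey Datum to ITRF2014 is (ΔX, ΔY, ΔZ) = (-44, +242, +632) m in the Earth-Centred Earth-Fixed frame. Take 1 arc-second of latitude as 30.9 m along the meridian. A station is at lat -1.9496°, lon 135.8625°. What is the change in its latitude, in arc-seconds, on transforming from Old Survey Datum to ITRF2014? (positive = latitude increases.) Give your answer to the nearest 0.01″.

Δφ = 20.66″

sin φ = -0.034020, cos φ = 0.999421, sin λ = 0.696383, cos λ = -0.717671.
North component: ΔN = −sin φ cos λ·ΔX − sin φ sin λ·ΔY + cos φ·ΔZ = −(-0.034020)(-0.717671)(-44) − (-0.034020)(0.696383)(242) + (0.999421)(632) = 638.44 m.
1° of latitude spans 3600 × 30.90 = 111240 m, so Δφ = 638.44 / 111240 × 3600 = 20.662″.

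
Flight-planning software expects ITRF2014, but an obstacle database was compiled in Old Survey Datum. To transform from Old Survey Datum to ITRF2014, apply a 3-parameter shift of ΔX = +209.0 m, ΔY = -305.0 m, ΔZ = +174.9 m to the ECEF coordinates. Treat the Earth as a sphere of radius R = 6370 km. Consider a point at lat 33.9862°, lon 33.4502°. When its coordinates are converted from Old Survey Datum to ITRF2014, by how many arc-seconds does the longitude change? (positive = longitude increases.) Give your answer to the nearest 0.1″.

Δλ = -14.4″

sin φ = 0.558993, cos φ = 0.829172, sin λ = 0.551212, cos λ = 0.834365.
East component: ΔE = −sin λ·ΔX + cos λ·ΔY = −(0.551212)(209.0) + (0.834365)(-305.0) = -369.68 m.
1° of latitude spans πR/180 = 111177 m; at latitude φ, 1° of longitude spans that × cos φ = 92185.3 m, so Δλ = -369.68 / 92185.3 × 3600 = -14.437″.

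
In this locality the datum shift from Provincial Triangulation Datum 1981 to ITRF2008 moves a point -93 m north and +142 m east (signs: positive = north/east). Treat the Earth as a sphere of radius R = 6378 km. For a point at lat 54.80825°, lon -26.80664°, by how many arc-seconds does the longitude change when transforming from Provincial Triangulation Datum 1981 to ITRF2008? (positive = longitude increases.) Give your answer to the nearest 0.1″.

Δλ = 8.0″

At latitude 54.80825°, cos φ = 0.576315.
One radian of longitude at latitude φ spans R cos φ, so Δλ = ΔE / (R cos φ) = 142.0 / (6378000 × 0.576315) = 3.8632e-05 rad = 7.968″.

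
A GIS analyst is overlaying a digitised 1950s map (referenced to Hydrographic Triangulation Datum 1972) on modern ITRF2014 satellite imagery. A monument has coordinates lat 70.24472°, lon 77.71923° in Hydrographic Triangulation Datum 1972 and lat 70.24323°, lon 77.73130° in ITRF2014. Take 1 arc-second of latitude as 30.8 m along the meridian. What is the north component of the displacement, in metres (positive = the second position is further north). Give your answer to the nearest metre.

Δφ = 70.24323° − 70.24472° = -0.00149°; Δλ = 77.73130° − 77.71923° = +0.01207°.
1° of latitude = 3600 × 30.80 = 110880 m.
ΔN = Δφ × 110880 = -165.2 m; ΔE = Δλ × 110880 × cos(70.24472°) = +0.01207 × 110880 × 0.338003 = 452.4 m.

ΔN = -165 m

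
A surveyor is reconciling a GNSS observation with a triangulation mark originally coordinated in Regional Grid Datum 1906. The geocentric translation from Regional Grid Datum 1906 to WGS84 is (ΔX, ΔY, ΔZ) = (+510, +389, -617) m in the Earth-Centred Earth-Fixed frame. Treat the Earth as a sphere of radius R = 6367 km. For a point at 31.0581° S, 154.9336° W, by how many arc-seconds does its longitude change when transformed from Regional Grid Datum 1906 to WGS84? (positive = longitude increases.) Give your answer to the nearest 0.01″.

sin φ = -0.515907, cos φ = 0.856645, sin λ = -0.423668, cos λ = -0.905817.
East component: ΔE = −sin λ·ΔX + cos λ·ΔY = −(-0.423668)(510) + (-0.905817)(389) = -136.29 m.
1° of latitude spans πR/180 = 111125 m; at latitude φ, 1° of longitude spans that × cos φ = 95194.7 m, so Δλ = -136.29 / 95194.7 × 3600 = -5.154″.

Δλ = -5.15″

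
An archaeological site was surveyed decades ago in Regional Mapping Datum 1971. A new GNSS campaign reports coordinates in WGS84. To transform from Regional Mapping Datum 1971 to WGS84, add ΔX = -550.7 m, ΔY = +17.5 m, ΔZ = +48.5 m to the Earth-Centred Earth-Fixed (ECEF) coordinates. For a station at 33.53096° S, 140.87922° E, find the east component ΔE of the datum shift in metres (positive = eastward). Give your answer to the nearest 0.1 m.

At φ = -33.53096°, λ = 140.87922°: sin φ = -0.552387, cos φ = 0.833587, sin λ = 0.630957, cos λ = -0.775818.
ΔE = −sin λ·ΔX + cos λ·ΔY = −(0.630957)·(-550.7) + (-0.775818)·(17.5) = 333.89 m.

ΔE = 333.9 m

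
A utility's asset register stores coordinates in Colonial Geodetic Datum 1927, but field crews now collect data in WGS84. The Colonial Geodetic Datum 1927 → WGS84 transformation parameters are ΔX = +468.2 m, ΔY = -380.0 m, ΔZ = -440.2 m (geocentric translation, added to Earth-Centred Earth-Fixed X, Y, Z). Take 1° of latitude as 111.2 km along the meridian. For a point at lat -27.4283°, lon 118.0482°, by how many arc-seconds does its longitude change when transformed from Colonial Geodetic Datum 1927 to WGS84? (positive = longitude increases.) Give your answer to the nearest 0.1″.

Δλ = -8.6″

sin φ = -0.460638, cos φ = 0.887588, sin λ = 0.882552, cos λ = -0.470214.
East component: ΔE = −sin λ·ΔX + cos λ·ΔY = −(0.882552)(468.2) + (-0.470214)(-380.0) = -234.53 m.
1° of latitude spans 111200 m; at latitude φ, 1° of longitude spans that × cos φ = 98699.8 m, so Δλ = -234.53 / 98699.8 × 3600 = -8.554″.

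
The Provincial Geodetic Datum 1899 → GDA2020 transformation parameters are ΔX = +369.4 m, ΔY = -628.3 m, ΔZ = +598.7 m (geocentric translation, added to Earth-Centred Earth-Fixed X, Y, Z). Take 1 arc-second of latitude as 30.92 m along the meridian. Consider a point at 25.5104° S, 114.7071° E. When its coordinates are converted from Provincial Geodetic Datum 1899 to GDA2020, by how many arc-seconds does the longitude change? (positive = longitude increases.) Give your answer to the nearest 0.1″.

Δλ = -2.6″

sin φ = -0.430675, cos φ = 0.902507, sin λ = 0.908456, cos λ = -0.417980.
East component: ΔE = −sin λ·ΔX + cos λ·ΔY = −(0.908456)(369.4) + (-0.417980)(-628.3) = -72.97 m.
1° of latitude spans 3600 × 30.92 = 111312 m; at latitude φ, 1° of longitude spans that × cos φ = 100459.9 m, so Δλ = -72.97 / 100459.9 × 3600 = -2.615″.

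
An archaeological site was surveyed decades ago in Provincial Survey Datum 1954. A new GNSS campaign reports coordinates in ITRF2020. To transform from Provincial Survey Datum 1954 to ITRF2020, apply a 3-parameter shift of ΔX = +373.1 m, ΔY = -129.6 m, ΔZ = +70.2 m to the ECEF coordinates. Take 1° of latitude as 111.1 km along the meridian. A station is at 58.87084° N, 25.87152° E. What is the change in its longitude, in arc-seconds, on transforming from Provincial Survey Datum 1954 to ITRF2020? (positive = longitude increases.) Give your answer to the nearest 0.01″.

Δλ = -17.51″

sin φ = 0.856004, cos φ = 0.516969, sin λ = 0.436355, cos λ = 0.899775.
East component: ΔE = −sin λ·ΔX + cos λ·ΔY = −(0.436355)(373.1) + (0.899775)(-129.6) = -279.41 m.
1° of latitude spans 111100 m; at latitude φ, 1° of longitude spans that × cos φ = 57435.3 m, so Δλ = -279.41 / 57435.3 × 3600 = -17.514″.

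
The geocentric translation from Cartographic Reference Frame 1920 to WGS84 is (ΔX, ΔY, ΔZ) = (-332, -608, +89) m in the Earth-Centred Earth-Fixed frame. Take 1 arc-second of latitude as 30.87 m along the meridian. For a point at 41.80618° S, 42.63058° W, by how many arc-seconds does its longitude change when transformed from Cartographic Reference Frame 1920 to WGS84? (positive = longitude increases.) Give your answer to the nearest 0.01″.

Δλ = -29.21″

sin φ = -0.666613, cos φ = 0.745404, sin λ = -0.677269, cos λ = 0.735736.
East component: ΔE = −sin λ·ΔX + cos λ·ΔY = −(-0.677269)(-332) + (0.735736)(-608) = -672.18 m.
1° of latitude spans 3600 × 30.87 = 111132 m; at latitude φ, 1° of longitude spans that × cos φ = 82838.2 m, so Δλ = -672.18 / 82838.2 × 3600 = -29.212″.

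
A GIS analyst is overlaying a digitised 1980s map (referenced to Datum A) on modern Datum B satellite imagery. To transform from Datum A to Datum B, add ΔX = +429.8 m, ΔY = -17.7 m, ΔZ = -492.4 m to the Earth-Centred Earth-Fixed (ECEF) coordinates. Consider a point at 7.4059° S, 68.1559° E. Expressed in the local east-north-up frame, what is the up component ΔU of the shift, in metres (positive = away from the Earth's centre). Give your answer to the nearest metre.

At φ = -7.4059°, λ = 68.1559°: sin φ = -0.128898, cos φ = 0.991658, sin λ = 0.928200, cos λ = 0.372082.
ΔU = cos φ cos λ·ΔX + cos φ sin λ·ΔY + sin φ·ΔZ = (0.991658)(0.372082)(429.8) + (0.991658)(0.928200)(-17.7) + (-0.128898)(-492.4) = 205.76 m.

ΔU = 206 m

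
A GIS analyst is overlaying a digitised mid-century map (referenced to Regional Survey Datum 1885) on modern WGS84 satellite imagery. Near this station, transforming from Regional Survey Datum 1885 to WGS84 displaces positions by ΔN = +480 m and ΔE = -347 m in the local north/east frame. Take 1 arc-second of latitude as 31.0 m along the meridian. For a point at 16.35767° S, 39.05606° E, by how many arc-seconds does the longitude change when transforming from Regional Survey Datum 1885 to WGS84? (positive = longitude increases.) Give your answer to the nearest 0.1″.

Δλ = -11.7″

At latitude -16.35767°, cos φ = 0.959522.
1″ of longitude at this latitude = 31.00 × cos φ = 29.7452 m, so Δλ = -347.0 / 29.7452 = -11.666″.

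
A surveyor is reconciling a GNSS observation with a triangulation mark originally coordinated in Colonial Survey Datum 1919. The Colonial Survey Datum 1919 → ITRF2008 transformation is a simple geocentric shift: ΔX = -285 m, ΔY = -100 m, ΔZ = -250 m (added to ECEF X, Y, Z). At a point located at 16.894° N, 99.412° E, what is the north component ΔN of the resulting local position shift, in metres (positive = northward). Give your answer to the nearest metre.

The local north axis is (−sin φ cos λ, −sin φ sin λ, cos φ), giving ΔN = -13.544 + 28.669 − 239.211 = -224.09 m.

ΔN = -224 m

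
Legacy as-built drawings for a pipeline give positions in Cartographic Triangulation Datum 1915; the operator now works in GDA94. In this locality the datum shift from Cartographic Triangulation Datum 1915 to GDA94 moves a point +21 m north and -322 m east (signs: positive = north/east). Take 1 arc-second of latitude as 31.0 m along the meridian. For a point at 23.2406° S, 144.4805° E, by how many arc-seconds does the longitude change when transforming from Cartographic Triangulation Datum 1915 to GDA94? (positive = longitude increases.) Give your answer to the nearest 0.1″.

At latitude -23.2406°, cos φ = 0.918856.
1″ of longitude at this latitude = 31.00 × cos φ = 28.4845 m, so Δλ = -322.0 / 28.4845 = -11.304″.

Δλ = -11.3″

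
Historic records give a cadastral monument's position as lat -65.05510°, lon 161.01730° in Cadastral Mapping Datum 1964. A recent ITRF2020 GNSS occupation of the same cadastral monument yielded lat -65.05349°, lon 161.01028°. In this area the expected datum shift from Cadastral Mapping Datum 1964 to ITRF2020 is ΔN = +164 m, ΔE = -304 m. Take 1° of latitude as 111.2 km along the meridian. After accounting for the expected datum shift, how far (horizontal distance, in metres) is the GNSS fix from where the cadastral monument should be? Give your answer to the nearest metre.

Observed coordinate differences: Δφ = +0.00161°, Δλ = -0.00702°.
Converting to metres (1° lat = 111200 m, cos φ = 0.421746): observed ΔN = 179.0 m, observed ΔE = -329.2 m.
Subtracting the expected shift leaves a residual of 179.0 − (164) = 15.0 m north and -329.2 − (-304) = -25.2 m east.
Residual distance = √(15.0² + (-25.2)²) = 29.4 m.

29 m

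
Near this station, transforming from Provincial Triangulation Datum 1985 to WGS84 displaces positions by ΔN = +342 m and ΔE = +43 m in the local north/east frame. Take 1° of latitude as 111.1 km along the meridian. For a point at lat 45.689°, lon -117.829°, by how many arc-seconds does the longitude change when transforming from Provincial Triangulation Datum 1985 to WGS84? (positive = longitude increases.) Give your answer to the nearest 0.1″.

At latitude 45.689°, cos φ = 0.698553.
1° of longitude at this latitude = 111.1 × cos φ = 77.61 km, so Δλ = 43.0 / 77609.2 = 0.0005541° = 1.995″.

Δλ = 2.0″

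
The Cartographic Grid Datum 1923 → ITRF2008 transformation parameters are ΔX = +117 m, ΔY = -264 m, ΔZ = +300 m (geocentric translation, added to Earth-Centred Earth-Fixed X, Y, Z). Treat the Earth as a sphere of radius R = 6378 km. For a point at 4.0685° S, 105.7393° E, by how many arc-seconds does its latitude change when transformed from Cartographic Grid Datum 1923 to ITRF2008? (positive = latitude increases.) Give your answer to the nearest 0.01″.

Δφ = 9.02″

sin φ = -0.070949, cos φ = 0.997480, sin λ = 0.962506, cos λ = -0.271261.
North component: ΔN = −sin φ cos λ·ΔX − sin φ sin λ·ΔY + cos φ·ΔZ = −(-0.070949)(-0.271261)(117) − (-0.070949)(0.962506)(-264) + (0.997480)(300) = 278.96 m.
1° of latitude spans πR/180 = 111317 m, so Δφ = 278.96 / 111317 × 3600 = 9.022″.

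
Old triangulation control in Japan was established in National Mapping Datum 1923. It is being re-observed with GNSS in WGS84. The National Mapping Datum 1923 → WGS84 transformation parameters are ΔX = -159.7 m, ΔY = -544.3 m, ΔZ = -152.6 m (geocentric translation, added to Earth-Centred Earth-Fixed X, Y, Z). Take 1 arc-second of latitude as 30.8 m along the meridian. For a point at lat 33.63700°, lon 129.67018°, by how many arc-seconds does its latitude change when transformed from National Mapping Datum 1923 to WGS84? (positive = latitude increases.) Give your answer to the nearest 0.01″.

sin φ = 0.553929, cos φ = 0.832564, sin λ = 0.769732, cos λ = -0.638367.
North component: ΔN = −sin φ cos λ·ΔX − sin φ sin λ·ΔY + cos φ·ΔZ = −(0.553929)(-0.638367)(-159.7) − (0.553929)(0.769732)(-544.3) + (0.832564)(-152.6) = 48.56 m.
1° of latitude spans 3600 × 30.80 = 110880 m, so Δφ = 48.56 / 110880 × 3600 = 1.577″.

Δφ = 1.58″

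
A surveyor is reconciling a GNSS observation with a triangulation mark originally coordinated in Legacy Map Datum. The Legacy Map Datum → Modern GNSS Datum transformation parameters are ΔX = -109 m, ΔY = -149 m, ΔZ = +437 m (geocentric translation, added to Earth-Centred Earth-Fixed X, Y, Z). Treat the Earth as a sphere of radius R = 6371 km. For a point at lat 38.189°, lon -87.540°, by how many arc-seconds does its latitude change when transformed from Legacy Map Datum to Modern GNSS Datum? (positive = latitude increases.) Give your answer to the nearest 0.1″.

sin φ = 0.618258, cos φ = 0.785976, sin λ = -0.999078, cos λ = 0.042922.
North component: ΔN = −sin φ cos λ·ΔX − sin φ sin λ·ΔY + cos φ·ΔZ = −(0.618258)(0.042922)(-109) − (0.618258)(-0.999078)(-149) + (0.785976)(437) = 254.33 m.
1° of latitude spans πR/180 = 111195 m, so Δφ = 254.33 / 111195 × 3600 = 8.234″.

Δφ = 8.2″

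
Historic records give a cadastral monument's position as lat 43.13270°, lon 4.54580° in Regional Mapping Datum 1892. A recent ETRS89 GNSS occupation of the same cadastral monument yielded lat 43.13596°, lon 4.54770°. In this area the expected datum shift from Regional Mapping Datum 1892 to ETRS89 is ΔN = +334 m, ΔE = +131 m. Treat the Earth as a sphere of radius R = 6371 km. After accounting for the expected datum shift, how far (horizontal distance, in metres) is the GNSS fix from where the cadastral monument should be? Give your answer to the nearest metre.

Observed coordinate differences: Δφ = +0.00326°, Δλ = +0.00190°.
Converting to metres (1° lat = 111195 m, cos φ = 0.729772): observed ΔN = 362.5 m, observed ΔE = 154.2 m.
Subtracting the expected shift leaves a residual of 362.5 − (334) = 28.5 m north and 154.2 − (131) = 23.2 m east.
Residual distance = √(28.5² + 23.2²) = 36.7 m.

37 m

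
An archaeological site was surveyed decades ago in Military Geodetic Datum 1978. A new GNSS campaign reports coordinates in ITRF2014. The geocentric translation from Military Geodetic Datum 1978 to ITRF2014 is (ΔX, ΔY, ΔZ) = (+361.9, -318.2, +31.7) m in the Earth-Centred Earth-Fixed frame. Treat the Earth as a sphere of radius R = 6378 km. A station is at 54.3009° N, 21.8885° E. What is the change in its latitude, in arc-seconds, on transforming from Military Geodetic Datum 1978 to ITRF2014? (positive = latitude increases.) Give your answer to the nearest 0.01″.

Δφ = -5.11″

sin φ = 0.812093, cos φ = 0.583528, sin λ = 0.372802, cos λ = 0.927911.
North component: ΔN = −sin φ cos λ·ΔX − sin φ sin λ·ΔY + cos φ·ΔZ = −(0.812093)(0.927911)(361.9) − (0.812093)(0.372802)(-318.2) + (0.583528)(31.7) = -157.88 m.
1° of latitude spans πR/180 = 111317 m, so Δφ = -157.88 / 111317 × 3600 = -5.106″.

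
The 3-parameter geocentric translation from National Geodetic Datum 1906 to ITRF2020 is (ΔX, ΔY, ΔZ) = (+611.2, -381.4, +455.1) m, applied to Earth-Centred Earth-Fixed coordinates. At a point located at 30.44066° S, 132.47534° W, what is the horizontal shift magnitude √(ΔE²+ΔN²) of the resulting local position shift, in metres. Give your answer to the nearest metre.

780 m

At φ = -30.44066°, λ = -132.47534°: sin φ = -0.506646, cos φ = 0.862154, sin λ = -0.737568, cos λ = -0.675273.
ΔE = −sin λ·ΔX + cos λ·ΔY = −(-0.737568)·(611.2) + (-0.675273)·(-381.4) = 708.35 m.
ΔN = −sin φ cos λ·ΔX − sin φ sin λ·ΔY + cos φ·ΔZ = −(-0.506646)(-0.675273)(611.2) − (-0.506646)(-0.737568)(-381.4) + (0.862154)(455.1) = 325.78 m.
Horizontal magnitude = √(ΔE² + ΔN²) = √(708.35² + 325.78²) = 779.68 m.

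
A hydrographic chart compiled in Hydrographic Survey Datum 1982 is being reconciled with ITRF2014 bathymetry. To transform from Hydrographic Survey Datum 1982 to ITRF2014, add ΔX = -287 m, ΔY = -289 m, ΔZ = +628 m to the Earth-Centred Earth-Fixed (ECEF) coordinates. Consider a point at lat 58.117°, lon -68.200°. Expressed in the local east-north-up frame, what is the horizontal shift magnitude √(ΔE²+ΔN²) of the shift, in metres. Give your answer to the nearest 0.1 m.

421.3 m

The local east axis at (φ, λ) is (−sin λ, cos λ, 0), so ΔE = −sin(-68.200°)·(-287) + cos(-68.200°)·(-289) = -373.80 m.
The local north axis is (−sin φ cos λ, −sin φ sin λ, cos φ), giving ΔN = 90.502 − 227.849 + 331.701 = 194.35 m.
Horizontal magnitude = √(ΔE² + ΔN²) = √((-373.80)² + 194.35²) = 421.31 m.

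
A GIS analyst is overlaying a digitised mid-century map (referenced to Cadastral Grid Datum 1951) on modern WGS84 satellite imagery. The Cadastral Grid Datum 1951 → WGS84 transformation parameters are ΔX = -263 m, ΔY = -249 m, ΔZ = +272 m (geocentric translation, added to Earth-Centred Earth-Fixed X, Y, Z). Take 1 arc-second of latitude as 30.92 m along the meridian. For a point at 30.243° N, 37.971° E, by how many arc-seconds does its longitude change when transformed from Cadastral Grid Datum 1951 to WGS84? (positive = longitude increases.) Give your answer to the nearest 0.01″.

sin φ = 0.503668, cos φ = 0.863897, sin λ = 0.615263, cos λ = 0.788322.
East component: ΔE = −sin λ·ΔX + cos λ·ΔY = −(0.615263)(-263) + (0.788322)(-249) = -34.48 m.
1° of latitude spans 3600 × 30.92 = 111312 m; at latitude φ, 1° of longitude spans that × cos φ = 96162.1 m, so Δλ = -34.48 / 96162.1 × 3600 = -1.291″.

Δλ = -1.29″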